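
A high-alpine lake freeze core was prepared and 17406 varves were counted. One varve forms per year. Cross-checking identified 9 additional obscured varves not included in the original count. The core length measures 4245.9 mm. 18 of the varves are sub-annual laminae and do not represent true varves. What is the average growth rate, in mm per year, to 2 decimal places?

0.24 mm per year

After corrections the count is 17406 − 18 + 9 = 17397 varves.
4245.9 mm over 17397 years gives 4245.9 / 17397 ≈ 0.24 mm per year.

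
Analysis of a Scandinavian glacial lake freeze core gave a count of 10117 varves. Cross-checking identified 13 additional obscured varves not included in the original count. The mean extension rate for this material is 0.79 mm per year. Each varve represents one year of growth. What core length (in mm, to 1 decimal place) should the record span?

8002.7 mm

Correcting the raw count gives 10117 + 13 = 10130 true varves.
10130 years at 0.79 mm/year gives 0.79 × 10130 = 8002.7 mm.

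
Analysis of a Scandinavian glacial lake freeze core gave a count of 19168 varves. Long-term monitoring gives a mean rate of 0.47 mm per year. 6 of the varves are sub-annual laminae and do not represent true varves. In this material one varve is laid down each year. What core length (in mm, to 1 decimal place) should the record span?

True varve count = 19168 − 6 = 19162.
Predicted length = 0.47 mm/year × 19162 years = 9006.1 mm.

9006.1 mm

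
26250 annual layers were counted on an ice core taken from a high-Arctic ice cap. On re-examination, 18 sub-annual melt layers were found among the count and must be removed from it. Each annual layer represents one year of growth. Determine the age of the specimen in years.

After corrections the count is 26250 − 18 = 26232 annual layers.
With a one-to-one annual layer periodicity this is 26232 years.

26232 years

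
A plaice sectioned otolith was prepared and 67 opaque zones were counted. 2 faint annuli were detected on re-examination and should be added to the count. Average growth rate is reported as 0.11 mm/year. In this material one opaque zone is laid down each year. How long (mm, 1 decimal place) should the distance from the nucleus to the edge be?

True opaque zone count = 67 + 2 = 69.
Length ≈ 0.11 × 69 = 7.6 mm.

7.6 mm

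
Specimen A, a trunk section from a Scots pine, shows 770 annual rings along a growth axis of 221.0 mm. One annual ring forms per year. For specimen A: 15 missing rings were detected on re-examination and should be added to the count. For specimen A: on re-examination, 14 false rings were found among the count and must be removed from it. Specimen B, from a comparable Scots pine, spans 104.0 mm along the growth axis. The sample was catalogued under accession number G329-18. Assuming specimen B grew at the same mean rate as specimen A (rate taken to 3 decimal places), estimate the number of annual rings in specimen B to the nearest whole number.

362 annual rings

Specimen A: correcting the raw count gives 770 − 14 + 15 = 771 true annual rings.
A: Mean rate = 221.0 mm / 771 years ≈ 0.287 mm/yr.
Specimen B: 104.0 mm / 0.287 mm per year = 362.37 years ≈ 362 annual rings.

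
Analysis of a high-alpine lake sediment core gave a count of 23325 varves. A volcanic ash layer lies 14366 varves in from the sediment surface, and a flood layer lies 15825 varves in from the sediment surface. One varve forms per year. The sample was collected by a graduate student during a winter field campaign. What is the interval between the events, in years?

1459 yr

Separation: 15825 − 14366 = 1459 varves.
That is 1459 years at one varve per year.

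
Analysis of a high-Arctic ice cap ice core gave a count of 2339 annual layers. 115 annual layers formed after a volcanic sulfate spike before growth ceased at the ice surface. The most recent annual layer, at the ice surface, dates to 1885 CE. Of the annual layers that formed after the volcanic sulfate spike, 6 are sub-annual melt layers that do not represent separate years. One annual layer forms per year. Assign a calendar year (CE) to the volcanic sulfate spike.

1776 CE

115 annual layers formed after the volcanic sulfate spike.
Excluding 6 false annual layers: 115 − 6 = 109.
The annual layer at the ice surface is 1885 CE, so the volcanic sulfate spike dates to 1885 − 109 = 1776 CE.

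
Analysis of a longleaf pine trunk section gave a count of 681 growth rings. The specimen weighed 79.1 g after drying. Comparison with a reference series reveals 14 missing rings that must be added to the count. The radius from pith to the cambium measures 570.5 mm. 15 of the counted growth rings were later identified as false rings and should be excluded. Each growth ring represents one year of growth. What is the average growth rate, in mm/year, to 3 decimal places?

True growth ring count = 681 − 15 + 14 = 680.
Extension rate ≈ 570.5 / 680 = 0.839 mm/year.

0.839 mm/year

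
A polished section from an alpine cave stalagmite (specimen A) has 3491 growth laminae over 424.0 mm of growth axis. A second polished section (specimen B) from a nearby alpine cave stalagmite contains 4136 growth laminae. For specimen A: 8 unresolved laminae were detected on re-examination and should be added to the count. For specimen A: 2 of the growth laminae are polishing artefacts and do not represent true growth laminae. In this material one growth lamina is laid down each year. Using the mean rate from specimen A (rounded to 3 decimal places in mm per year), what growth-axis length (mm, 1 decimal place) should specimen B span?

500.5 mm

Specimen A: after corrections the count is 3491 − 2 + 8 = 3497 growth laminae.
A: Extension rate ≈ 424.0 / 3497 = 0.121 mm per year.
For B, 0.121 mm/year × 4136 years = 500.5 mm.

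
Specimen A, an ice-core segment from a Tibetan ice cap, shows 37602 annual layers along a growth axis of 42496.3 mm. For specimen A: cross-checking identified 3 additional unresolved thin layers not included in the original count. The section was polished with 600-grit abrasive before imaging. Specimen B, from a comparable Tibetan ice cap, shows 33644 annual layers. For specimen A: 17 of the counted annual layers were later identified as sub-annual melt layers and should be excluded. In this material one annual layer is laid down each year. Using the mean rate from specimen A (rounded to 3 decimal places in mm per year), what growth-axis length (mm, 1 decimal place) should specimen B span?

38051.4 mm

Specimen A: true annual layer count = 37602 − 17 + 3 = 37588.
A: Mean rate = 42496.3 mm / 37588 years ≈ 1.131 mm/year.
For B, 1.131 mm/year × 33644 years = 38051.4 mm.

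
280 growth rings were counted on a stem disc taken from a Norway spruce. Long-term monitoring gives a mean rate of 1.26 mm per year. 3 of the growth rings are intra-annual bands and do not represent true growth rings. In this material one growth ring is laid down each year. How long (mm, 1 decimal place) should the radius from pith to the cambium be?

True growth ring count = 280 − 3 = 277.
277 years at 1.26 mm/year gives 1.26 × 277 = 349.0 mm.

349.0 mm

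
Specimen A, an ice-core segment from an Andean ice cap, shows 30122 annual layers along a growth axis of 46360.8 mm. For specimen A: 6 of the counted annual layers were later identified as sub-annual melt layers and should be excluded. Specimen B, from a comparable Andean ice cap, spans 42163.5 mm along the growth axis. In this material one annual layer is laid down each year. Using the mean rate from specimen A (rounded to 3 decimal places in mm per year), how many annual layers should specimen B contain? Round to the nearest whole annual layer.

Specimen A: after corrections the count is 30122 − 6 = 30116 annual layers.
A: 46360.8 mm over 30116 years gives 46360.8 / 30116 ≈ 1.539 mm/yr.
Specimen B: 42163.5 mm / 1.539 mm per year = 27396.69 years ≈ 27397 annual layers.

27397 annual layers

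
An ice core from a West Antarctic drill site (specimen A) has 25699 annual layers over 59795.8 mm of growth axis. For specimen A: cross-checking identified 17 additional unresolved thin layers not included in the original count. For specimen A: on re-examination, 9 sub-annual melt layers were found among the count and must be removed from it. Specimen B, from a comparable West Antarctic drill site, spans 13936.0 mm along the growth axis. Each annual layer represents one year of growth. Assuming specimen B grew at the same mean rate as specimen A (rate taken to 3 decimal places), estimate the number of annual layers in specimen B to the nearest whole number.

5991 annual layers

Specimen A: after corrections the count is 25699 − 9 + 17 = 25707 annual layers.
A: Extension rate ≈ 59795.8 / 25707 = 2.326 mm/yr.
Specimen B: 13936.0 mm / 2.326 mm per year = 5991.40 years ≈ 5991 annual layers.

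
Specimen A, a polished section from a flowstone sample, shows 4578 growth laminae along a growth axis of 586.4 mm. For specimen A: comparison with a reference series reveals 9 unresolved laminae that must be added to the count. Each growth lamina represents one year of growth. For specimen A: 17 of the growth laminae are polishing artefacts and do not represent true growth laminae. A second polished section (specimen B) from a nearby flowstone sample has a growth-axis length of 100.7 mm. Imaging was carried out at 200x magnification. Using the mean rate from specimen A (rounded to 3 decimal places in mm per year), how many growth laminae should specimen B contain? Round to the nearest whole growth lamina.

Specimen A: after corrections the count is 4578 − 17 + 9 = 4570 growth laminae.
A: Mean rate = 586.4 mm / 4570 years ≈ 0.128 mm per year.
For B, 100.7 / 0.128 = 786.72 years ≈ 787 growth laminae.

787 growth laminae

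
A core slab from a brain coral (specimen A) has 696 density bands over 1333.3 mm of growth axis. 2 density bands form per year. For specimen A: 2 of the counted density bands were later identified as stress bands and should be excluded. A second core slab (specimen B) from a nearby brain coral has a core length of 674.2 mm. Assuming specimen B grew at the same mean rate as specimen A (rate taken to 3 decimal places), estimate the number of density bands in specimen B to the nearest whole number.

Specimen A: adjusted count: 696 − 2 = 694 density bands.
Specimen A: with 2 density bands per year, 694 / 2 = 347 years.
A: 1333.3 mm over 347 years gives 1333.3 / 347 ≈ 3.842 mm/yr.
Specimen B: 674.2 mm / 3.842 mm per year = 175.48 years; at 2 density bands per year that is 175.48 × 2 ≈ 351 density bands.

351 density bands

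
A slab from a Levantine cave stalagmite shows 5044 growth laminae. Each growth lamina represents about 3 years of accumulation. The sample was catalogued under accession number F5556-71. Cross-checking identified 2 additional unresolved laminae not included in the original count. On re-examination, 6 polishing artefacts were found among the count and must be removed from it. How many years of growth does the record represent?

After corrections the count is 5044 − 6 + 2 = 5040 growth laminae.
5040 growth laminae at 3 years each span 5040 × 3 = 15120 years.

15120 years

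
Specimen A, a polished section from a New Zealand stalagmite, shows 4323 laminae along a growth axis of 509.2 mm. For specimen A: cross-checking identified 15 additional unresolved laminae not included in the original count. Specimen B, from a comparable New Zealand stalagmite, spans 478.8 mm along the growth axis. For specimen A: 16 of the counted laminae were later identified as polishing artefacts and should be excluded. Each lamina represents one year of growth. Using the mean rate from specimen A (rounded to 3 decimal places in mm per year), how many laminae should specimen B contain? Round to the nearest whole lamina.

4058 laminae

Specimen A: true lamina count = 4323 − 16 + 15 = 4322.
A: Mean rate = 509.2 mm / 4322 years ≈ 0.118 mm/year.
Specimen B: 478.8 mm / 0.118 mm per year = 4057.63 years ≈ 4058 laminae.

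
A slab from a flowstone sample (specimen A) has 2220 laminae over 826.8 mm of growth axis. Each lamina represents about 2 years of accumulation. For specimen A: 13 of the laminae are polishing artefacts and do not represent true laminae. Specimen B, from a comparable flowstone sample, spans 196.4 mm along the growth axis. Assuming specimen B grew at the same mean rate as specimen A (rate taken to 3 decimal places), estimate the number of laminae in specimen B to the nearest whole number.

525 laminae

Specimen A: after corrections the count is 2220 − 13 = 2207 laminae.
Specimen A: 2207 laminae at 2 years each span 2207 × 2 = 4414 years.
A: Mean rate = 826.8 mm / 4414 years ≈ 0.187 mm per year.
B spans 196.4 / 0.187 = 1050.27 years; at 2 years per lamina that is 1050.27 / 2 ≈ 525 laminae.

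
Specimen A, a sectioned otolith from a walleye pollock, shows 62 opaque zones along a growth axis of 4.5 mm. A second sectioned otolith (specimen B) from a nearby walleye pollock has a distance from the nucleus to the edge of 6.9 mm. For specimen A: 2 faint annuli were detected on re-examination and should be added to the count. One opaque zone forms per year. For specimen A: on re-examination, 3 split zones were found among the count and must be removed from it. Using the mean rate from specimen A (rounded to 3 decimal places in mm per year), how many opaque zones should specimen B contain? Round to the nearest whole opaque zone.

Specimen A: adjusted count: 62 − 3 + 2 = 61 opaque zones.
A: Extension rate ≈ 4.5 / 61 = 0.074 mm/yr.
For B, 6.9 / 0.074 = 93.24 years ≈ 93 opaque zones.

93 opaque zones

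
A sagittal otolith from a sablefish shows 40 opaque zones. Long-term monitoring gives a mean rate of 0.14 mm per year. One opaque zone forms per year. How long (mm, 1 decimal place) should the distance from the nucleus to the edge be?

40 years of growth are recorded.
Predicted length = 0.14 mm/year × 40 years = 5.6 mm.

5.6 mm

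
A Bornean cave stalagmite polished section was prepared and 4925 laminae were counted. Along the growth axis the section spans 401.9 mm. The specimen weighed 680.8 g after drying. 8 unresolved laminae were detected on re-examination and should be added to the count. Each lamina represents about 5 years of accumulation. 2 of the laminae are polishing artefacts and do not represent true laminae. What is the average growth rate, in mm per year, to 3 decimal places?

0.016 mm per year

Correcting the raw count gives 4925 − 2 + 8 = 4931 true laminae.
At 5 years per lamina, 4931 × 5 = 24655 years.
401.9 mm over 24655 years gives 401.9 / 24655 ≈ 0.016 mm per year.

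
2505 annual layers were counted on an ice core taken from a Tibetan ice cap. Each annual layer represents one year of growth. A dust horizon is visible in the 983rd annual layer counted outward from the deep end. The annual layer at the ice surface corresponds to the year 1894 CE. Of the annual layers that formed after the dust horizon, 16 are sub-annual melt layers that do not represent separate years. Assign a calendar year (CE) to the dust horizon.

Between annual layer 983 and the ice surface there are 2505 − 983 = 1522 annual layers.
Excluding 16 false annual layers: 1522 − 16 = 1506.
1894 − 1506 = 388 CE.

388 CE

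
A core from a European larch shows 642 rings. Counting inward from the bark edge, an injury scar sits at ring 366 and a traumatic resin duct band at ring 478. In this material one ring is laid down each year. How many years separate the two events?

Separation: 478 − 366 = 112 rings.
That is 112 years at one ring per year.

112 yr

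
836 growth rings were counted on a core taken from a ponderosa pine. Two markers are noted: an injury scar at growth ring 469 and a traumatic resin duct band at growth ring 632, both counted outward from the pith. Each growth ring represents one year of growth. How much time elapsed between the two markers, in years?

632 − 469 = 163 growth rings lie between the two events.
At one growth ring per year, 163 years elapsed between them.

163 years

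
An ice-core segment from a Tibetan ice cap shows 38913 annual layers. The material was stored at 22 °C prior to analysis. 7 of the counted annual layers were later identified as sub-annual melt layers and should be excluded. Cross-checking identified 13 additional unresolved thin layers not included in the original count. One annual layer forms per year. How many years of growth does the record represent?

After corrections the count is 38913 − 7 + 13 = 38919 annual layers.
With a one-to-one annual layer periodicity this is 38919 years.

38919 years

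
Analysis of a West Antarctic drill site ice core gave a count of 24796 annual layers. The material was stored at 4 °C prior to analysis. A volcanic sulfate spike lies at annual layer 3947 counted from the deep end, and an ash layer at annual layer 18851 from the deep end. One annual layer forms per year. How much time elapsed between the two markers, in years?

The two markers are separated by 18851 − 3947 = 14904 annual layers.
At one annual layer per year, 14904 years elapsed between them.

14904 yr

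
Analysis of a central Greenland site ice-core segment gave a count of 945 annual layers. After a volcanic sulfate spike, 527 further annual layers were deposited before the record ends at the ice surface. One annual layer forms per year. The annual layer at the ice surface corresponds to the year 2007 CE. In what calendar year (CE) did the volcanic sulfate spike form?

527 annual layers post-date the volcanic sulfate spike.
Counting back 527 years from 2007 CE places the volcanic sulfate spike in 2007 − 527 = 1480 CE.

1480 CE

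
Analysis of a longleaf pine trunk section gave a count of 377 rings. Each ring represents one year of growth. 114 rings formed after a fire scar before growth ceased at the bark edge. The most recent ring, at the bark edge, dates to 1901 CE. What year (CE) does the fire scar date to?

1787 CE

114 rings post-date the fire scar.
The ring at the bark edge is 1901 CE, so the fire scar dates to 1901 − 114 = 1787 CE.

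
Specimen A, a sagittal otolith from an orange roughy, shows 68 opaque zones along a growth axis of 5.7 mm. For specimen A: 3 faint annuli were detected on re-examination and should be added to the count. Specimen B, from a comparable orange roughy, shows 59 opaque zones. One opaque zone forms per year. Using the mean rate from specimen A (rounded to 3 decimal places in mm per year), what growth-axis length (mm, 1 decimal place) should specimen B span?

Specimen A: adjusted count: 68 + 3 = 71 opaque zones.
A: Mean rate = 5.7 mm / 71 years ≈ 0.080 mm/yr.
B's length ≈ 0.080 × 59 = 4.7 mm.

4.7 mm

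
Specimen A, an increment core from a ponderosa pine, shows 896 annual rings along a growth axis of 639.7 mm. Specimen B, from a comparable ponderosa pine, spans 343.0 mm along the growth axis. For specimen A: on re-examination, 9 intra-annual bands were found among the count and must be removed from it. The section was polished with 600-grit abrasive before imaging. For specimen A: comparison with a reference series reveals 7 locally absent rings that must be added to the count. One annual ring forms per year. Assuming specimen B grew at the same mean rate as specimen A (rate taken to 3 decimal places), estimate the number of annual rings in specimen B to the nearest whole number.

Specimen A: true annual ring count = 896 − 9 + 7 = 894.
A: Extension rate ≈ 639.7 / 894 = 0.716 mm/yr.
For B, 343.0 / 0.716 = 479.05 years ≈ 479 annual rings.

479 annual rings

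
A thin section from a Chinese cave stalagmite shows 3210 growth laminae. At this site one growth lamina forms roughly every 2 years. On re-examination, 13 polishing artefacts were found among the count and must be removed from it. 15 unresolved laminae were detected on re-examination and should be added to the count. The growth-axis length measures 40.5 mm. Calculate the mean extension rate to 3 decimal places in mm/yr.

Correcting the raw count gives 3210 − 13 + 15 = 3212 true growth laminae.
At 2 years per growth lamina, 3212 × 2 = 6424 years.
Mean rate = 40.5 mm / 6424 years ≈ 0.006 mm/yr.

0.006 mm/yr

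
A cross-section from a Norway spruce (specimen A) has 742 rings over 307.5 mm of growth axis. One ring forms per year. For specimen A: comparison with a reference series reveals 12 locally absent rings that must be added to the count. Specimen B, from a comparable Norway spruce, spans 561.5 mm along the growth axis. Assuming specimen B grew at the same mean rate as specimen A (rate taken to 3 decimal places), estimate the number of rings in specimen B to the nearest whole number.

1376 rings

Specimen A: correcting the raw count gives 742 + 12 = 754 true rings.
A: 307.5 mm over 754 years gives 307.5 / 754 ≈ 0.408 mm per year.
For B, 561.5 / 0.408 = 1376.23 years ≈ 1376 rings.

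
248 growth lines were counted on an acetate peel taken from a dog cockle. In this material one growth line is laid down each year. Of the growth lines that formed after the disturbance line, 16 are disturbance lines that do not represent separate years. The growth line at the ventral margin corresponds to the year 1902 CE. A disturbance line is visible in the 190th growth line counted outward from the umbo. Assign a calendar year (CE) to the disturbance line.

1860 CE

248 − 190 = 58 growth lines lie beyond the disturbance line toward the ventral margin.
Excluding 16 false growth lines: 58 − 16 = 42.
Counting back 42 years from 1902 CE places the disturbance line in 1902 − 42 = 1860 CE.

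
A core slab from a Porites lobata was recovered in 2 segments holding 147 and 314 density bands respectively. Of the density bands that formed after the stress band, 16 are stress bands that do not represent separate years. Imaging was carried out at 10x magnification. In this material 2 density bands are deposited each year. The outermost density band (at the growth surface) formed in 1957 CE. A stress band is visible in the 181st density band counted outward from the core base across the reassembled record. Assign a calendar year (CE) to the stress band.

Total density bands = 147 + 314 = 461.
The stress band sits at density band 181 from the core base, so 461 − 181 = 280 density bands formed after it.
280 − 16 false = 264 true density bands after the stress band.
Dividing by 2 density bands per year: 264 / 2 = 132 years.
The density band at the growth surface is 1957 CE, so the stress band dates to 1957 − 132 = 1825 CE.

1825 CE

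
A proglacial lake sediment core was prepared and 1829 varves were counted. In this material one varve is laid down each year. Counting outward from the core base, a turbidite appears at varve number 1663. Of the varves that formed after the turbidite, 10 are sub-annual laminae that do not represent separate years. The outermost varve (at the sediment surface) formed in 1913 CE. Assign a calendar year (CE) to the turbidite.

1757 CE

The turbidite sits at varve 1663 from the core base, so 1829 − 1663 = 166 varves formed after it.
Removing the 10 false varves leaves 166 − 10 = 156 true varves beyond the turbidite.
Counting back 156 years from 1913 CE places the turbidite in 1913 − 156 = 1757 CE.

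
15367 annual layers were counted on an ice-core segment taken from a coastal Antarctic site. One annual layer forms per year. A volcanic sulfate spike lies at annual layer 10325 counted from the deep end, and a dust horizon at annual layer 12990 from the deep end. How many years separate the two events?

2665 years

12990 − 10325 = 2665 annual layers lie between the two events.
That is 2665 years at one annual layer per year.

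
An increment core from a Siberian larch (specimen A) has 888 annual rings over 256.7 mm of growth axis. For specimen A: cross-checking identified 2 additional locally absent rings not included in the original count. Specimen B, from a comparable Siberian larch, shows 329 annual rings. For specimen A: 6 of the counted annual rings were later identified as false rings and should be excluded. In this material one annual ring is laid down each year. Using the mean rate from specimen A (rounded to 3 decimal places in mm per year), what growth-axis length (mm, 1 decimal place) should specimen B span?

95.4 mm

Specimen A: true annual ring count = 888 − 6 + 2 = 884.
A: Mean rate = 256.7 mm / 884 years ≈ 0.290 mm/year.
B's length ≈ 0.290 × 329 = 95.4 mm.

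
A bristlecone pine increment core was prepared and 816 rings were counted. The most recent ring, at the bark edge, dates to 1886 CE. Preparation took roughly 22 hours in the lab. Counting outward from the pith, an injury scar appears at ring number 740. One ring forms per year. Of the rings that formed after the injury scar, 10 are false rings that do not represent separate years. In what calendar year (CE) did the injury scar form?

The injury scar sits at ring 740 from the pith, so 816 − 740 = 76 rings formed after it.
76 − 10 false = 66 true rings after the injury scar.
1886 − 66 = 1820 CE.

1820 CE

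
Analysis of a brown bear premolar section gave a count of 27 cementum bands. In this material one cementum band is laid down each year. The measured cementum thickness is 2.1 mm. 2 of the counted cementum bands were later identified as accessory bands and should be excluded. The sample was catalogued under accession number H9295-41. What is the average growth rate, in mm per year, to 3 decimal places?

Correcting the raw count gives 27 − 2 = 25 true cementum bands.
Extension rate ≈ 2.1 / 25 = 0.084 mm per year.

0.084 mm per year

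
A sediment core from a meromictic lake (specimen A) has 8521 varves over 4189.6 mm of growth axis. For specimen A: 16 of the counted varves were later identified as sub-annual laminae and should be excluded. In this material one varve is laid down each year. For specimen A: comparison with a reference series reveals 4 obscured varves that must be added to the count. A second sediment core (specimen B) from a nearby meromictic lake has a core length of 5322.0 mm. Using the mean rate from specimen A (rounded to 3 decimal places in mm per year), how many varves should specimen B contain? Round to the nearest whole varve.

Specimen A: correcting the raw count gives 8521 − 16 + 4 = 8509 true varves.
A: Extension rate ≈ 4189.6 / 8509 = 0.492 mm/year.
B spans 5322.0 / 0.492 = 10817.07 years ≈ 10817 varves.

10817 varves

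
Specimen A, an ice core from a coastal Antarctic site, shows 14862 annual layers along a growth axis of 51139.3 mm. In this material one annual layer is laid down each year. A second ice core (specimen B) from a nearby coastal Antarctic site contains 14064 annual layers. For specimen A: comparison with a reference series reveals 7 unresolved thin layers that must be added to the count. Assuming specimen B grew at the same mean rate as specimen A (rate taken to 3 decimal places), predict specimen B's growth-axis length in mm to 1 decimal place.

Specimen A: adjusted count: 14862 + 7 = 14869 annual layers.
A: Extension rate ≈ 51139.3 / 14869 = 3.439 mm/year.
For B, 3.439 mm/year × 14064 years = 48366.1 mm.

48366.1 mm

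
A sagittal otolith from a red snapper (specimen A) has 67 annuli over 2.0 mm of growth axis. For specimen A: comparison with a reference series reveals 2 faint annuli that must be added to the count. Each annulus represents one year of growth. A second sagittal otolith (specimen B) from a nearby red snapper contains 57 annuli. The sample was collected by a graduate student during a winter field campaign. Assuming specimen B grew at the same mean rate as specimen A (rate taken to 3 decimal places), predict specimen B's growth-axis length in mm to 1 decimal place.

1.7 mm

Specimen A: after corrections the count is 67 + 2 = 69 annuli.
A: Extension rate ≈ 2.0 / 69 = 0.029 mm/year.
For B, 0.029 mm/year × 57 years = 1.7 mm.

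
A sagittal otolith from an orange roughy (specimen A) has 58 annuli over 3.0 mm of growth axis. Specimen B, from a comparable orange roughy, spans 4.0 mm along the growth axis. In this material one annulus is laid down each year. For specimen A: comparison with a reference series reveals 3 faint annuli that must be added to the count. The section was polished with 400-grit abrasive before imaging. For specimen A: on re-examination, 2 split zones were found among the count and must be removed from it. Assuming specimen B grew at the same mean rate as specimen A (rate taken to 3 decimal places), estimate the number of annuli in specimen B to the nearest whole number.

78 annuli

Specimen A: adjusted count: 58 − 2 + 3 = 59 annuli.
A: Extension rate ≈ 3.0 / 59 = 0.051 mm/year.
For B, 4.0 / 0.051 = 78.43 years ≈ 78 annuli.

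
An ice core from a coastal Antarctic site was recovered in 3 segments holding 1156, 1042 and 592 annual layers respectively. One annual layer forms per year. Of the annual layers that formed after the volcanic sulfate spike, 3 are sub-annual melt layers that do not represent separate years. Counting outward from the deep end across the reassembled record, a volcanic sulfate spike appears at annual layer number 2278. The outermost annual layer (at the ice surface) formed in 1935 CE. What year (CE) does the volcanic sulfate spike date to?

Total annual layers = 1156 + 1042 + 592 = 2790.
Between annual layer 2278 and the ice surface there are 2790 − 2278 = 512 annual layers.
Removing the 3 false annual layers leaves 512 − 3 = 509 true annual layers beyond the volcanic sulfate spike.
Counting back 509 years from 1935 CE places the volcanic sulfate spike in 1935 − 509 = 1426 CE.

1426 CE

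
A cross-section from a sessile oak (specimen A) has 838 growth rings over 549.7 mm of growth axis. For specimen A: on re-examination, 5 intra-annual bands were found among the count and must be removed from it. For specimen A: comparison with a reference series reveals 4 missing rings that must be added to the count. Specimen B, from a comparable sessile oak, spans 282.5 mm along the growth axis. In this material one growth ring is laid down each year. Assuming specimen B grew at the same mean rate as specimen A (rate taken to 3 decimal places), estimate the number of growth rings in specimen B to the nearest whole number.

430 growth rings

Specimen A: correcting the raw count gives 838 − 5 + 4 = 837 true growth rings.
A: Mean rate = 549.7 mm / 837 years ≈ 0.657 mm per year.
For B, 282.5 / 0.657 = 429.98 years ≈ 430 growth rings.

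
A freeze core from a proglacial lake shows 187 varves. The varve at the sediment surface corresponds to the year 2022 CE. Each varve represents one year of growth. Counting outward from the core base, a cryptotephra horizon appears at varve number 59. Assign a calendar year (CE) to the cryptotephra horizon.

1894 CE

Between varve 59 and the sediment surface there are 187 − 59 = 128 varves.
The varve at the sediment surface is 2022 CE, so the cryptotephra horizon dates to 2022 − 128 = 1894 CE.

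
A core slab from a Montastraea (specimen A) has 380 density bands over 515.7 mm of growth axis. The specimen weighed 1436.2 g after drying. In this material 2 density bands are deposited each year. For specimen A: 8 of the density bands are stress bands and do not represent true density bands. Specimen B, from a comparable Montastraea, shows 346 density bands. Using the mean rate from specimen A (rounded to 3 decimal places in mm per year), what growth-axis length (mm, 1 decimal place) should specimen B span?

479.7 mm

Specimen A: correcting the raw count gives 380 − 8 = 372 true density bands.
Specimen A: with 2 density bands per year, 372 / 2 = 186 years.
A: Mean rate = 515.7 mm / 186 years ≈ 2.773 mm/yr.
Specimen B: 346 density bands at 2 per year is 346 / 2 = 173 years. For B, 2.773 mm/year × 173 years = 479.7 mm.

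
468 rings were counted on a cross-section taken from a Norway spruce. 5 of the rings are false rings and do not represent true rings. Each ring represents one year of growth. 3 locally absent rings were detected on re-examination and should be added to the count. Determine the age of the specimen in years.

466 years

After corrections the count is 468 − 5 + 3 = 466 rings.
One ring per year makes the duration 466 years.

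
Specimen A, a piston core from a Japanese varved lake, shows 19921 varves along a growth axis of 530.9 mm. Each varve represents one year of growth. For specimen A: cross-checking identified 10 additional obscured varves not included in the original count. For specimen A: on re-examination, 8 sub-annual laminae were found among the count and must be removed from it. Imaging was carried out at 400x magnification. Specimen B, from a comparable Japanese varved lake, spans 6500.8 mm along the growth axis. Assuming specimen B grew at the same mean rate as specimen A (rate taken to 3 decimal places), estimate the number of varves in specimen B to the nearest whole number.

240770 varves

Specimen A: correcting the raw count gives 19921 − 8 + 10 = 19923 true varves.
A: Mean rate = 530.9 mm / 19923 years ≈ 0.027 mm/year.
B spans 6500.8 / 0.027 = 240770.37 years ≈ 240770 varves.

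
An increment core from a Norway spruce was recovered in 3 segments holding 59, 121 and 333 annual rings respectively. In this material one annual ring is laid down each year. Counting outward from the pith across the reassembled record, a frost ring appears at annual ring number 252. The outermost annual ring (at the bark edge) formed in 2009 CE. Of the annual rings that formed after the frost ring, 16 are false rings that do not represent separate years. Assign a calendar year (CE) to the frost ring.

Total annual rings = 59 + 121 + 333 = 513.
The frost ring sits at annual ring 252 from the pith, so 513 − 252 = 261 annual rings formed after it.
Removing the 16 false annual rings leaves 261 − 16 = 245 true annual rings beyond the frost ring.
Counting back 245 years from 2009 CE places the frost ring in 2009 − 245 = 1764 CE.

1764 CE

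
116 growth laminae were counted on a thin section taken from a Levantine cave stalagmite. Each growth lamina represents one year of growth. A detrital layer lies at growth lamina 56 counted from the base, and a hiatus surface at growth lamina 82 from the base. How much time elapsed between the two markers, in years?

Separation: 82 − 56 = 26 growth laminae.
At one growth lamina per year, 26 years elapsed between them.

26 yr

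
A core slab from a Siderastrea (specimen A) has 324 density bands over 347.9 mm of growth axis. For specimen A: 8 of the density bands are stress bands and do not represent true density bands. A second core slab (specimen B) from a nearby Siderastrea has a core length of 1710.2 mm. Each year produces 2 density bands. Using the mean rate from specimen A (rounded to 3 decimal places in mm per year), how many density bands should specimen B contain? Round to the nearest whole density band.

1553 density bands

Specimen A: adjusted count: 324 − 8 = 316 density bands.
Specimen A: 316 density bands at 2 per year is 316 / 2 = 158 years.
A: 347.9 mm over 158 years gives 347.9 / 158 ≈ 2.202 mm/yr.
B spans 1710.2 / 2.202 = 776.66 years; at 2 density bands per year that is 776.66 × 2 ≈ 1553 density bands.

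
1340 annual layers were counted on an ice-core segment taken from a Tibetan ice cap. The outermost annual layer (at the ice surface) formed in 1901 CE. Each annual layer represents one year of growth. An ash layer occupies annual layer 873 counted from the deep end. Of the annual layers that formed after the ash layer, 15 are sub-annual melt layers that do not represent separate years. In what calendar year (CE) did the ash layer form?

Between annual layer 873 and the ice surface there are 1340 − 873 = 467 annual layers.
Removing the 15 false annual layers leaves 467 − 15 = 452 true annual layers beyond the ash layer.
The annual layer at the ice surface is 1901 CE, so the ash layer dates to 1901 − 452 = 1449 CE.

1449 CE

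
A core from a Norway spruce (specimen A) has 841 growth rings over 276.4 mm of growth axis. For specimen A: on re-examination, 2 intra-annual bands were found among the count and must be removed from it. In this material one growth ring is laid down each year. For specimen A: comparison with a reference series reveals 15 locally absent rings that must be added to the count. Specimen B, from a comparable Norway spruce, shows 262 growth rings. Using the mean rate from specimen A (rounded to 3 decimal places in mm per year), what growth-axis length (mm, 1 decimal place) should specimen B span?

84.9 mm

Specimen A: adjusted count: 841 − 2 + 15 = 854 growth rings.
A: 276.4 mm over 854 years gives 276.4 / 854 ≈ 0.324 mm/yr.
B's length ≈ 0.324 × 262 = 84.9 mm.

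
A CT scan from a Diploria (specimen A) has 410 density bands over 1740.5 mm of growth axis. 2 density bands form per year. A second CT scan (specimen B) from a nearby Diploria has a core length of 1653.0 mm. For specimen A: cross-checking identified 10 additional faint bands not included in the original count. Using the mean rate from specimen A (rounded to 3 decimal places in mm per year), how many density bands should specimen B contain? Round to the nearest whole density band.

399 density bands

Specimen A: adjusted count: 410 + 10 = 420 density bands.
Specimen A: with 2 density bands per year, 420 / 2 = 210 years.
A: Mean rate = 1740.5 mm / 210 years ≈ 8.288 mm/yr.
Specimen B: 1653.0 mm / 8.288 mm per year = 199.44 years; at 2 density bands per year that is 199.44 × 2 ≈ 399 density bands.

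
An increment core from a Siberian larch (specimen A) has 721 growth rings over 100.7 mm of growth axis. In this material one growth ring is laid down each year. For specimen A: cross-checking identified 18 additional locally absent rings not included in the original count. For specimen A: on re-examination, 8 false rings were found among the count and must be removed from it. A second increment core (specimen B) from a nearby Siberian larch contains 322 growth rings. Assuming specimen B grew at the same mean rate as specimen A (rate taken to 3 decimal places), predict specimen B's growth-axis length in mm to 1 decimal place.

44.4 mm

Specimen A: adjusted count: 721 − 8 + 18 = 731 growth rings.
A: 100.7 mm over 731 years gives 100.7 / 731 ≈ 0.138 mm/yr.
B's length ≈ 0.138 × 322 = 44.4 mm.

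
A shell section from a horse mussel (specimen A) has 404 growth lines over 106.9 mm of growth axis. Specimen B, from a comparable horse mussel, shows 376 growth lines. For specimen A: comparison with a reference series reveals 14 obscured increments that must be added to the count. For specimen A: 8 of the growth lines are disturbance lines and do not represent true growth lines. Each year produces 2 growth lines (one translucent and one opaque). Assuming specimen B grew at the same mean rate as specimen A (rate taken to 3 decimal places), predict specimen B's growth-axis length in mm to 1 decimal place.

Specimen A: correcting the raw count gives 404 − 8 + 14 = 410 true growth lines.
Specimen A: 410 growth lines at 2 per year is 410 / 2 = 205 years.
A: 106.9 mm over 205 years gives 106.9 / 205 ≈ 0.521 mm/year.
Specimen B: dividing by 2 growth lines per year: 376 / 2 = 188 years. For B, 0.521 mm/year × 188 years = 97.9 mm.

97.9 mm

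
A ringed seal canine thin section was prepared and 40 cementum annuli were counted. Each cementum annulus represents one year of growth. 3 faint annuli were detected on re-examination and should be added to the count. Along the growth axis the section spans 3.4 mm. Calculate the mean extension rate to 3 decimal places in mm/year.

0.079 mm/year

True cementum annulus count = 40 + 3 = 43.
3.4 mm over 43 years gives 3.4 / 43 ≈ 0.079 mm/year.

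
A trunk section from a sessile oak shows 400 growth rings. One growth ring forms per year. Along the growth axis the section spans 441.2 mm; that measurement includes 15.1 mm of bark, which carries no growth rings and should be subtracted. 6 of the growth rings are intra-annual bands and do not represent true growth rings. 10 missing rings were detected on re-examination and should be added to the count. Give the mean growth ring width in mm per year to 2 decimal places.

Adjusted count: 400 − 6 + 10 = 404 growth rings.
Net length = 441.2 − 15.1 = 426.1 mm.
Extension rate ≈ 426.1 / 404 = 1.05 mm per year.

1.05 mm per year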